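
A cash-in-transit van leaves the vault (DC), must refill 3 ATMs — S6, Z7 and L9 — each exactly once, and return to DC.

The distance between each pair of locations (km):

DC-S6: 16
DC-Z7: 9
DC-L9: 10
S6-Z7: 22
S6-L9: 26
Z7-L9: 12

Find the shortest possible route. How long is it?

DC→S6→Z7→L9→DC: 16+22+12+10 = 60
DC→S6→L9→Z7→DC: 16+26+12+9 = 63
DC→Z7→S6→L9→DC: 9+22+26+10 = 67
The minimum is 60.
One optimal route: DC → S6 → Z7 → L9 → DC (or its reverse).

Minimum total distance: 60 km.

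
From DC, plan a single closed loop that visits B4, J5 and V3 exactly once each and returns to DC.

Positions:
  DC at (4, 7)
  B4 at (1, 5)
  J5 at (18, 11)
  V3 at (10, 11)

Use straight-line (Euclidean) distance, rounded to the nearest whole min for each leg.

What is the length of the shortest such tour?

DC - B4 - J5 - V3 - DC: 4+18+8+7 = 37
DC - B4 - V3 - J5 - DC: 4+11+8+15 = 38
DC - J5 - B4 - V3 - DC: 15+18+11+7 = 51
The minimum is 37.
One optimal route: DC → B4 → J5 → V3 → DC (or its reverse).

Minimum total distance: 37 min.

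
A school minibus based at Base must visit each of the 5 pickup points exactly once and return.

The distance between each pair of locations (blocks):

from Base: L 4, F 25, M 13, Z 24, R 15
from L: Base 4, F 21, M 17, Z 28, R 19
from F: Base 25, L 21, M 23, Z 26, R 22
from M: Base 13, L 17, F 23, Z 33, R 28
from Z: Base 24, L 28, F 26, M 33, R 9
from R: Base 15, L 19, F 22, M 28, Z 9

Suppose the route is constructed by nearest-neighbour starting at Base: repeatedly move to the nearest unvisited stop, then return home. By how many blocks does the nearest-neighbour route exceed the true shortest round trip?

From Base: L=4, M=13, R=15, Z=24, F=25 → choose L (4).
From L: M=17, R=19, F=21, Z=28 → choose M (17).
From M: F=23, R=28, Z=33 → choose F (23).
From F: R=22, Z=26 → choose R (22).
From R: Z=9 → choose Z (9).
NN route Base → L → M → F → R → Z → Base costs 99.
Optimal: Base → L → M → F → Z → R → Base costs 94 (by enumerating all 60 distinct tours).
Excess = 99 − 94 = 5.

Excess over optimum: 5 blocks.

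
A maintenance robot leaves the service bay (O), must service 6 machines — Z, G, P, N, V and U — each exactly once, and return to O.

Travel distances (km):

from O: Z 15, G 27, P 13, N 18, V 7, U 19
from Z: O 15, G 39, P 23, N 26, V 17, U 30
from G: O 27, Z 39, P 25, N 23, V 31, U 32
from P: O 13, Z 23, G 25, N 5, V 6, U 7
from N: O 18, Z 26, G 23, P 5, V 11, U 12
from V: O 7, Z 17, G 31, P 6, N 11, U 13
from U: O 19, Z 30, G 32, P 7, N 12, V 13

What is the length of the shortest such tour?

107 km — the shortest possible round trip.

With 6 stops there are 6!/2 = 360 distinct round trips (a route and its reverse cost the same).
O→Z→G→P→N→V→U→O: 15+39+25+5+11+13+19 = 127
O→Z→G→P→N→U→V→O: 15+39+25+5+12+13+7 = 116
O→Z→G→P→V→N→U→O: 15+39+25+6+11+12+19 = 127
O→Z→G→P→V→U→N→O: 15+39+25+6+13+12+18 = 128
O→Z→G→P→U→N→V→O: 15+39+25+7+12+11+7 = 116
O→Z→G→P→U→V→N→O: 15+39+25+7+13+11+18 = 128
O→Z→G→N→P→V→U→O: 15+39+23+5+6+13+19 = 120
O→Z→G→N→P→U→V→O: 15+39+23+5+7+13+7 = 109
… (352 more)
O→Z→V→P→U→N→G→O: 15+17+6+7+12+23+27 = 107  ← best
The minimum is 107.
One optimal route: O → Z → V → P → U → N → G → O (or its reverse).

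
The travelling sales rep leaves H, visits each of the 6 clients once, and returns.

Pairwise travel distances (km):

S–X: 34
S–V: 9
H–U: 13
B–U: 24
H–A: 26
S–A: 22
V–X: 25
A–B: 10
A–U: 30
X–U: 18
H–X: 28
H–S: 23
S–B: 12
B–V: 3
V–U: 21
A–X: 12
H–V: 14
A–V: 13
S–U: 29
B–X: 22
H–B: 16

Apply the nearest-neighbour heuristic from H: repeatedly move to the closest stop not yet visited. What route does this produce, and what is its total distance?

Total distance 88 km via the nearest-neighbour route H → U → X → A → B → V → S → H.

At H the remaining stops are U 13, V 14, B 16, S 23, A 26, X 28; go to U.
At U the remaining stops are X 18, V 21, B 24, S 29, A 30; go to X.
At X the remaining stops are A 12, B 22, V 25, S 34; go to A.
At A the remaining stops are B 10, V 13, S 22; go to B.
At B the remaining stops are V 3, S 12; go to V.
At V the remaining stops are S 9; go to S.
Return S→H: 23.
Total = 13 + 18 + 12 + 10 + 3 + 9 + 23 = 88.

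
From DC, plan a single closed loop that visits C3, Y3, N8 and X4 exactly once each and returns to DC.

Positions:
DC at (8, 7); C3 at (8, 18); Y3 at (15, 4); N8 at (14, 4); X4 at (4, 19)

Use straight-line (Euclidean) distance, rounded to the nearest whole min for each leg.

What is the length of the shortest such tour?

Shortest round trip = 41 min.

DC-C3-Y3-N8-X4-DC: 11+16+1+18+13 = 59
DC-C3-Y3-X4-N8-DC: 11+16+19+18+7 = 71
DC-C3-N8-Y3-X4-DC: 11+15+1+19+13 = 59
DC-C3-N8-X4-Y3-DC: 11+15+18+19+8 = 71
DC-C3-X4-Y3-N8-DC: 11+4+19+1+7 = 42
DC-C3-X4-N8-Y3-DC: 11+4+18+1+8 = 42
DC-Y3-C3-N8-X4-DC: 8+16+15+18+13 = 70
DC-Y3-C3-X4-N8-DC: 8+16+4+18+7 = 53
DC-Y3-N8-C3-X4-DC: 8+1+15+4+13 = 41
DC-Y3-X4-C3-N8-DC: 8+19+4+15+7 = 53
DC-N8-C3-Y3-X4-DC: 7+15+16+19+13 = 70
DC-N8-Y3-C3-X4-DC: 7+1+16+4+13 = 41
The minimum is 41.
One optimal route: DC → Y3 → N8 → C3 → X4 → DC (or its reverse).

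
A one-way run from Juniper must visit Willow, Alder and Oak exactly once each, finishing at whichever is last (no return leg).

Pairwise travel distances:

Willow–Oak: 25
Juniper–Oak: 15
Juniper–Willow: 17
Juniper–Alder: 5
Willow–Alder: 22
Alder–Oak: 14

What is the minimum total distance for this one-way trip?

There are 3! = 6 possible orderings.
Juniper→Willow→Alder→Oak: 17+22+14 = 53
Juniper→Willow→Oak→Alder: 17+25+14 = 56
Juniper→Alder→Willow→Oak: 5+22+25 = 52
Juniper→Alder→Oak→Willow: 5+14+25 = 44
Juniper→Oak→Willow→Alder: 15+25+22 = 62
Juniper→Oak→Alder→Willow: 15+14+22 = 51
The minimum is 44.
One shortest path: Juniper → Alder → Oak → Willow.

Shortest open route: 44.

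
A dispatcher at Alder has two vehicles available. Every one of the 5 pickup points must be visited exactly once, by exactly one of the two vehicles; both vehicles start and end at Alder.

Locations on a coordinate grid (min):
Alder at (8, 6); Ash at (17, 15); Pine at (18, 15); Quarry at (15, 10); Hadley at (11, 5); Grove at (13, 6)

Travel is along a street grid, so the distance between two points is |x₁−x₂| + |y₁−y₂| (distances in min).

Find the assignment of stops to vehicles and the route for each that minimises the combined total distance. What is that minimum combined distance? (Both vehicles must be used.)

Check every non-empty split of the stops between the two vehicles; for each half take its own optimal tour:
  {Ash} + {Pine, Quarry, Hadley, Grove}: 36 + 40 = 76
  {Pine} + {Ash, Quarry, Hadley, Grove}: 38 + 38 = 76
  {Ash, Pine} + {Quarry, Hadley, Grove}: 38 + 24 = 62
  {Quarry} + {Ash, Pine, Hadley, Grove}: 22 + 40 = 62
  {Ash, Quarry} + {Pine, Hadley, Grove}: 36 + 40 = 76
  {Pine, Quarry} + {Ash, Hadley, Grove}: 38 + 38 = 76
  … (15 splits in total)
  {Hadley} + {Ash, Pine, Quarry, Grove}: 8 + 38 = 46  ← best
Best: vehicle 1 Alder → Hadley → Alder = 8; vehicle 2 Alder → Ash → Pine → Quarry → Grove → Alder = 38; combined 46.

46 min — the smallest possible combined total.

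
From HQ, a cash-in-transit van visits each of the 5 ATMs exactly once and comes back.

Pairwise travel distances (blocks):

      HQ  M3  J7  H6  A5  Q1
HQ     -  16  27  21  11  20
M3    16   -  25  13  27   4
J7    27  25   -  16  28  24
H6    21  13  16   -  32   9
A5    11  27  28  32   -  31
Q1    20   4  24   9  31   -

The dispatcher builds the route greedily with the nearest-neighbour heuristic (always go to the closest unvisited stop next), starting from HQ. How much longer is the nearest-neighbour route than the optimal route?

10 blocks longer than the optimal tour.

HQ: A5=11, M3=16, Q1=20, H6=21, J7=27 ⇒ A5
A5: M3=27, J7=28, Q1=31, H6=32 ⇒ M3
M3: Q1=4, H6=13, J7=25 ⇒ Q1
Q1: H6=9, J7=24 ⇒ H6
H6: J7=16 ⇒ J7
NN route HQ → A5 → M3 → Q1 → H6 → J7 → HQ costs 94.
Optimal: HQ → M3 → Q1 → H6 → J7 → A5 → HQ costs 84 (by enumerating all 60 distinct tours).
Excess = 94 − 84 = 10.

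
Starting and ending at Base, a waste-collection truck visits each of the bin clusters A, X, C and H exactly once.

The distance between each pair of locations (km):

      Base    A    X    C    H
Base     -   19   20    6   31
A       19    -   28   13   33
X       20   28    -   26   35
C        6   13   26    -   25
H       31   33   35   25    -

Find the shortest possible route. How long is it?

With 4 stops there are 4!/2 = 12 distinct round trips (a route and its reverse cost the same).
Base-A-X-C-H-Base: 19+28+26+25+31 = 129
Base-A-X-H-C-Base: 19+28+35+25+6 = 113
Base-A-C-X-H-Base: 19+13+26+35+31 = 124
Base-A-C-H-X-Base: 19+13+25+35+20 = 112
Base-A-H-X-C-Base: 19+33+35+26+6 = 119
Base-A-H-C-X-Base: 19+33+25+26+20 = 123
Base-X-A-C-H-Base: 20+28+13+25+31 = 117
Base-X-A-H-C-Base: 20+28+33+25+6 = 112
Base-X-C-A-H-Base: 20+26+13+33+31 = 123
Base-X-H-A-C-Base: 20+35+33+13+6 = 107
Base-C-A-X-H-Base: 6+13+28+35+31 = 113
Base-C-X-A-H-Base: 6+26+28+33+31 = 124
The minimum is 107.
One optimal route: Base → X → H → A → C → Base (or its reverse).

Shortest round trip = 107 km.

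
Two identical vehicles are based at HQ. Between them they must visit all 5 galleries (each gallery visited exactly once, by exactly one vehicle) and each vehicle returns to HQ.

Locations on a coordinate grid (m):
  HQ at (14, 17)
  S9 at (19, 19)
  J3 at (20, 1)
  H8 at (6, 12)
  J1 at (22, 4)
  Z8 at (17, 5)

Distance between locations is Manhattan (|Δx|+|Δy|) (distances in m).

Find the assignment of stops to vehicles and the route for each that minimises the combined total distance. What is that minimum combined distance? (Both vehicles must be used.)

Check every non-empty split of the stops between the two vehicles; for each half take its own optimal tour:
  {S9} + {J3, H8, J1, Z8}: 14 + 64 = 78
  {J3} + {S9, H8, J1, Z8}: 44 + 62 = 106
  {S9, J3} + {H8, J1, Z8}: 48 + 58 = 106
  {H8} + {S9, J3, J1, Z8}: 26 + 52 = 78
  {S9, H8} + {J3, J1, Z8}: 40 + 48 = 88
  {J3, H8} + {S9, J1, Z8}: 60 + 46 = 106
  … (15 splits in total)
Best: vehicle 1 HQ → S9 → HQ = 14; vehicle 2 HQ → J3 → J1 → Z8 → H8 → HQ = 64; combined 78.

Minimum combined distance: 78 m.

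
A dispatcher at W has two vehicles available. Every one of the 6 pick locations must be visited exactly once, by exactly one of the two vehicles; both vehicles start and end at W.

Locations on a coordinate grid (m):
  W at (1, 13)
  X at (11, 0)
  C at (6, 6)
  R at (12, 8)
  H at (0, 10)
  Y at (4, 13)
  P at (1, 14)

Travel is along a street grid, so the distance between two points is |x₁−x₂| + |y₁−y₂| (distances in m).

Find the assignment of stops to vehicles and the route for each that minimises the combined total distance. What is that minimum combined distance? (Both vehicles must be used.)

52 m — the smallest possible combined total.

Try each way of splitting the stops between the two vehicles (each non-empty) and, for each split, find the best tour for each vehicle:
  {X} + {C, R, H, Y, P}: 46 + 40 = 86
  {C} + {X, R, H, Y, P}: 24 + 52 = 76
  {X, C} + {R, H, Y, P}: 46 + 36 = 82
  {R} + {X, C, H, Y, P}: 32 + 50 = 82
  {X, R} + {C, H, Y, P}: 48 + 28 = 76
  {C, R} + {X, H, Y, P}: 36 + 50 = 86
  … (31 splits in total)
  {X, C, R, H, Y} + {P}: 50 + 2 = 52  ← best
Best: vehicle 1 W → H → C → X → R → Y → W = 50; vehicle 2 W → P → W = 2; combined 52.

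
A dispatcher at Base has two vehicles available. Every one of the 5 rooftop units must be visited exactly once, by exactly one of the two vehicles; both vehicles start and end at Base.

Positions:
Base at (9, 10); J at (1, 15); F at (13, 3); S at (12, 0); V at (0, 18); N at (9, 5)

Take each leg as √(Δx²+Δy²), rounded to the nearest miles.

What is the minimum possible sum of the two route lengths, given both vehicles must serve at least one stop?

There are 2^4 − 1 = 15 ways to divide the 5 stops into two non-empty groups. For each, the best each vehicle can do is its own shortest tour through its group:
  {J} + {F, S, V, N}: 18 + 45 = 63
  {F} + {J, S, V, N}: 16 + 44 = 60
  {J, F} + {S, V, N}: 34 + 44 = 78
  {S} + {J, F, V, N}: 20 + 40 = 60
  {J, S} + {F, V, N}: 38 + 40 = 78
  {F, S} + {J, V, N}: 21 + 33 = 54
  … (15 splits in total)
  {J, V} + {F, S, N}: 24 + 22 = 46  ← best
Best: vehicle 1 Base → J → V → Base = 24; vehicle 2 Base → F → S → N → Base = 22; combined 46.

Minimum combined distance: 46 miles.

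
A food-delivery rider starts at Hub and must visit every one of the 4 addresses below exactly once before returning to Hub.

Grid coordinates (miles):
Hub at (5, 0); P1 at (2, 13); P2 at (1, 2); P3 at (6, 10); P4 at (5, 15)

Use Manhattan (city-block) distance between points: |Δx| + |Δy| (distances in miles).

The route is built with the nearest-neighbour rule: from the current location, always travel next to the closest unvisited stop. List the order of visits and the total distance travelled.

Hub → [P2:6 / P3:11 / P4:15 / P1:16] → P2 (6)
P2 → [P1:12 / P3:13 / P4:17] → P1 (12)
P1 → [P4:5 / P3:7] → P4 (5)
P4 → [P3:6] → P3 (6)
Return P3→Hub: 11.
Total = 6 + 12 + 5 + 6 + 11 = 40.

40 miles along Hub → P2 → P1 → P4 → P3 → Hub.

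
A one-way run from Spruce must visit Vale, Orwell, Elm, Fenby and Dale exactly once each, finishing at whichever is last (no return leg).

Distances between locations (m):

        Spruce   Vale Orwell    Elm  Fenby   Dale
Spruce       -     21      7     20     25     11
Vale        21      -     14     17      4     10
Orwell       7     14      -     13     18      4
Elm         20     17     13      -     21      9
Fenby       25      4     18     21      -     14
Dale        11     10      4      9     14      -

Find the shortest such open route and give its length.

Minimum one-way distance = 41 m.

There are 5! = 120 possible orderings.
Spruce - Vale - Orwell - Elm - Fenby - Dale: 21+14+13+21+14 = 83
Spruce - Vale - Orwell - Elm - Dale - Fenby: 21+14+13+9+14 = 71
Spruce - Vale - Orwell - Fenby - Elm - Dale: 21+14+18+21+9 = 83
Spruce - Vale - Orwell - Fenby - Dale - Elm: 21+14+18+14+9 = 76
Spruce - Vale - Orwell - Dale - Elm - Fenby: 21+14+4+9+21 = 69
Spruce - Vale - Orwell - Dale - Fenby - Elm: 21+14+4+14+21 = 74
Spruce - Vale - Elm - Orwell - Fenby - Dale: 21+17+13+18+14 = 83
Spruce - Vale - Elm - Orwell - Dale - Fenby: 21+17+13+4+14 = 69
Spruce - Vale - Elm - Fenby - Orwell - Dale: 21+17+21+18+4 = 81
Spruce - Vale - Elm - Fenby - Dale - Orwell: 21+17+21+14+4 = 77
Spruce - Vale - Elm - Dale - Orwell - Fenby: 21+17+9+4+18 = 69
Spruce - Vale - Elm - Dale - Fenby - Orwell: 21+17+9+14+18 = 79
Spruce - Vale - Fenby - Orwell - Elm - Dale: 21+4+18+13+9 = 65
Spruce - Vale - Fenby - Orwell - Dale - Elm: 21+4+18+4+9 = 56
… (106 more)
Spruce - Orwell - Dale - Elm - Vale - Fenby: 7+4+9+17+4 = 41  ← best
The minimum is 41.
One shortest path: Spruce → Orwell → Dale → Elm → Vale → Fenby.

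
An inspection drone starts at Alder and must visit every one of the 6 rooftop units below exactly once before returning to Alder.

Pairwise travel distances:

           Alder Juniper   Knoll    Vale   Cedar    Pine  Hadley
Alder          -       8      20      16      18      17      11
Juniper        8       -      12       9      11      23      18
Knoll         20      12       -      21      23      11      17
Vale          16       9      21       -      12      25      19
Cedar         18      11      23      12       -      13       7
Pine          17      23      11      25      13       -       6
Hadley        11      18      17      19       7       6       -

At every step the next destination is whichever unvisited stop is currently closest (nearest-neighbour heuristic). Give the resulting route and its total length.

Nearest-neighbour total = 73; route Alder → Juniper → Vale → Cedar → Hadley → Pine → Knoll → Alder.

From Alder: distances to unvisited — Juniper=8, Hadley=11, Vale=16, Pine=17, Cedar=18, Knoll=20. Nearest is Juniper (8).
From Juniper: distances to unvisited — Vale=9, Cedar=11, Knoll=12, Hadley=18, Pine=23. Nearest is Vale (9).
From Vale: distances to unvisited — Cedar=12, Hadley=19, Knoll=21, Pine=25. Nearest is Cedar (12).
From Cedar: distances to unvisited — Hadley=7, Pine=13, Knoll=23. Nearest is Hadley (7).
From Hadley: distances to unvisited — Pine=6, Knoll=17. Nearest is Pine (6).
From Pine: distances to unvisited — Knoll=11. Nearest is Knoll (11).
Return Knoll→Alder: 20.
Total = 8 + 9 + 12 + 7 + 6 + 11 + 20 = 73.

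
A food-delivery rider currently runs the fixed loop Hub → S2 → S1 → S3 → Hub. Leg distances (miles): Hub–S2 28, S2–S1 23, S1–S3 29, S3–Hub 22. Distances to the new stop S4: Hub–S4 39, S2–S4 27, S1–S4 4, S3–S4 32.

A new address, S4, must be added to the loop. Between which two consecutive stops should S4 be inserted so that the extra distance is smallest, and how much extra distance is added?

+7 miles — insert S4 between S1 and S3.

Insertion cost between consecutive stops i–j is d(i,S4) + d(S4,j) − d(i,j):
  between Hub and S2: 39 + 27 − 28 = 38
  between S2 and S1: 27 + 4 − 23 = 8
  between S1 and S3: 4 + 32 − 29 = 7
  between S3 and Hub: 32 + 39 − 22 = 49
Cheapest insertion is between S1 and S3, adding 7.
New total = 102 + 7 = 109.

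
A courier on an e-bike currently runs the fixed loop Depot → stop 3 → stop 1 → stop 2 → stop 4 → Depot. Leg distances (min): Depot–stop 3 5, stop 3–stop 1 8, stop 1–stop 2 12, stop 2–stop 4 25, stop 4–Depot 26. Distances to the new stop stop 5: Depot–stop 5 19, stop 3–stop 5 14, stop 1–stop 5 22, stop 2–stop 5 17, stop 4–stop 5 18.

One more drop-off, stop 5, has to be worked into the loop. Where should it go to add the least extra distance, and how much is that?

Insertion cost between consecutive stops i–j is d(i,stop 5) + d(stop 5,j) − d(i,j):
  between Depot and stop 3: 19 + 14 − 5 = 28
  between stop 3 and stop 1: 14 + 22 − 8 = 28
  between stop 1 and stop 2: 22 + 17 − 12 = 27
  between stop 2 and stop 4: 17 + 18 − 25 = 10
  between stop 4 and Depot: 18 + 19 − 26 = 11
Cheapest insertion is between stop 2 and stop 4, adding 10.
New total = 76 + 10 = 86.

+10 min — insert stop 5 between stop 2 and stop 4.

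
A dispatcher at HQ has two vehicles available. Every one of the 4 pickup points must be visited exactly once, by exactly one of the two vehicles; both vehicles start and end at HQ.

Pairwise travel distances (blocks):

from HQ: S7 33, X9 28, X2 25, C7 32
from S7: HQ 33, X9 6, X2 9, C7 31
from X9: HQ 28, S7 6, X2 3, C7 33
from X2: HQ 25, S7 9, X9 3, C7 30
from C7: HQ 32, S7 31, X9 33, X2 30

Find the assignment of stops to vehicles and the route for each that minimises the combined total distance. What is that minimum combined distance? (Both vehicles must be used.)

Minimum combined distance: 131 blocks.

Check every non-empty split of the stops between the two vehicles; for each half take its own optimal tour:
  {S7} + {X9, X2, C7}: 66 + 93 = 159
  {X9} + {S7, X2, C7}: 56 + 97 = 153
  {S7, X9} + {X2, C7}: 67 + 87 = 154
  {X2} + {S7, X9, C7}: 50 + 97 = 147
  {S7, X2} + {X9, C7}: 67 + 93 = 160
  {X9, X2} + {S7, C7}: 56 + 96 = 152
  … (7 splits in total)
  {S7, X9, X2} + {C7}: 67 + 64 = 131  ← best
Best: vehicle 1 HQ → S7 → X9 → X2 → HQ = 67; vehicle 2 HQ → C7 → HQ = 64; combined 131.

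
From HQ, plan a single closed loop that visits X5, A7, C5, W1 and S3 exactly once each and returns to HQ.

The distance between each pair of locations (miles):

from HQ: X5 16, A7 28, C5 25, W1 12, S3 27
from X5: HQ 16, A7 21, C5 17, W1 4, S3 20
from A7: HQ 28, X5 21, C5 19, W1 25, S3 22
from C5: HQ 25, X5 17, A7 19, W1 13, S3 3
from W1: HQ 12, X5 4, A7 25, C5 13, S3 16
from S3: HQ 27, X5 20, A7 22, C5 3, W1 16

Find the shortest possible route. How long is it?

There are 60 distinct closed tours to check (reversals are equivalent).
HQ → X5 → A7 → C5 → W1 → S3 → HQ: 16+21+19+13+16+27 = 112
HQ → X5 → A7 → C5 → S3 → W1 → HQ: 16+21+19+3+16+12 = 87
HQ → X5 → A7 → W1 → C5 → S3 → HQ: 16+21+25+13+3+27 = 105
HQ → X5 → A7 → W1 → S3 → C5 → HQ: 16+21+25+16+3+25 = 106
HQ → X5 → A7 → S3 → C5 → W1 → HQ: 16+21+22+3+13+12 = 87
HQ → X5 → A7 → S3 → W1 → C5 → HQ: 16+21+22+16+13+25 = 113
HQ → X5 → C5 → A7 → W1 → S3 → HQ: 16+17+19+25+16+27 = 120
HQ → X5 → C5 → A7 → S3 → W1 → HQ: 16+17+19+22+16+12 = 102
HQ → X5 → C5 → W1 → A7 → S3 → HQ: 16+17+13+25+22+27 = 120
HQ → X5 → C5 → W1 → S3 → A7 → HQ: 16+17+13+16+22+28 = 112
HQ → X5 → C5 → S3 → A7 → W1 → HQ: 16+17+3+22+25+12 = 95
HQ → X5 → C5 → S3 → W1 → A7 → HQ: 16+17+3+16+25+28 = 105
HQ → X5 → W1 → A7 → C5 → S3 → HQ: 16+4+25+19+3+27 = 94
HQ → X5 → W1 → A7 → S3 → C5 → HQ: 16+4+25+22+3+25 = 95
… (46 more)
HQ → X5 → W1 → C5 → S3 → A7 → HQ: 16+4+13+3+22+28 = 86  ← best
The minimum is 86.
One optimal route: HQ → X5 → W1 → C5 → S3 → A7 → HQ (or its reverse).

Shortest round trip = 86 miles.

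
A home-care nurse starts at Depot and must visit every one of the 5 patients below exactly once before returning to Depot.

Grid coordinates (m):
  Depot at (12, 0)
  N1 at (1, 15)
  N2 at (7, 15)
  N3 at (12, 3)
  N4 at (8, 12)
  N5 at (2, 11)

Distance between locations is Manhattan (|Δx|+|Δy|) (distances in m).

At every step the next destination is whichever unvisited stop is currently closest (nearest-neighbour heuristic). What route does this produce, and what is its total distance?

52 m along Depot → N3 → N4 → N2 → N1 → N5 → Depot.

At Depot the remaining stops are N3 3, N4 16, N2 20, N5 21, N1 26; go to N3.
At N3 the remaining stops are N4 13, N2 17, N5 18, N1 23; go to N4.
At N4 the remaining stops are N2 4, N5 7, N1 10; go to N2.
At N2 the remaining stops are N1 6, N5 9; go to N1.
At N1 the remaining stops are N5 5; go to N5.
Return N5→Depot: 21.
Total = 3 + 13 + 4 + 6 + 5 + 21 = 52.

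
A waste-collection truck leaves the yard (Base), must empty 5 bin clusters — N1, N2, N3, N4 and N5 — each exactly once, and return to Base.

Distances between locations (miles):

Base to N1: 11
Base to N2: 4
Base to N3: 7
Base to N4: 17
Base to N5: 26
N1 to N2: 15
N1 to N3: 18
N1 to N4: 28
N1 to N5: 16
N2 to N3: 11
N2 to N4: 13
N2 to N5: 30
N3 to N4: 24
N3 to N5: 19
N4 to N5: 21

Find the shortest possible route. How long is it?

With 5 stops there are 5!/2 = 60 distinct round trips (a route and its reverse cost the same).
Base - N1 - N2 - N3 - N4 - N5 - Base: 11+15+11+24+21+26 = 108
Base - N1 - N2 - N3 - N5 - N4 - Base: 11+15+11+19+21+17 = 94
Base - N1 - N2 - N4 - N3 - N5 - Base: 11+15+13+24+19+26 = 108
Base - N1 - N2 - N4 - N5 - N3 - Base: 11+15+13+21+19+7 = 86
Base - N1 - N2 - N5 - N3 - N4 - Base: 11+15+30+19+24+17 = 116
Base - N1 - N2 - N5 - N4 - N3 - Base: 11+15+30+21+24+7 = 108
Base - N1 - N3 - N2 - N4 - N5 - Base: 11+18+11+13+21+26 = 100
Base - N1 - N3 - N2 - N5 - N4 - Base: 11+18+11+30+21+17 = 108
Base - N1 - N3 - N4 - N2 - N5 - Base: 11+18+24+13+30+26 = 122
Base - N1 - N3 - N4 - N5 - N2 - Base: 11+18+24+21+30+4 = 108
Base - N1 - N3 - N5 - N2 - N4 - Base: 11+18+19+30+13+17 = 108
Base - N1 - N3 - N5 - N4 - N2 - Base: 11+18+19+21+13+4 = 86
Base - N1 - N4 - N2 - N3 - N5 - Base: 11+28+13+11+19+26 = 108
Base - N1 - N4 - N2 - N5 - N3 - Base: 11+28+13+30+19+7 = 108
… (46 more)
Base - N1 - N5 - N4 - N2 - N3 - Base: 11+16+21+13+11+7 = 79  ← best
The minimum is 79.
One optimal route: Base → N1 → N5 → N4 → N2 → N3 → Base (or its reverse).

Shortest round trip = 79 miles.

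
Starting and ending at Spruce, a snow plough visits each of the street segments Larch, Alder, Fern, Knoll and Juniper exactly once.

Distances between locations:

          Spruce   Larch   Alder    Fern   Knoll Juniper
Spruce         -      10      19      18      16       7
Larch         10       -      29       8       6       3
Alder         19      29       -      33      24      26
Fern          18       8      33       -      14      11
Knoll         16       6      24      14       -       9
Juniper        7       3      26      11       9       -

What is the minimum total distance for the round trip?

There are 60 distinct closed tours to check (reversals are equivalent).
Spruce→Larch→Alder→Fern→Knoll→Juniper→Spruce: 10+29+33+14+9+7 = 102
Spruce→Larch→Alder→Fern→Juniper→Knoll→Spruce: 10+29+33+11+9+16 = 108
Spruce→Larch→Alder→Knoll→Fern→Juniper→Spruce: 10+29+24+14+11+7 = 95
Spruce→Larch→Alder→Knoll→Juniper→Fern→Spruce: 10+29+24+9+11+18 = 101
Spruce→Larch→Alder→Juniper→Fern→Knoll→Spruce: 10+29+26+11+14+16 = 106
Spruce→Larch→Alder→Juniper→Knoll→Fern→Spruce: 10+29+26+9+14+18 = 106
Spruce→Larch→Fern→Alder→Knoll→Juniper→Spruce: 10+8+33+24+9+7 = 91
Spruce→Larch→Fern→Alder→Juniper→Knoll→Spruce: 10+8+33+26+9+16 = 102
Spruce→Larch→Fern→Knoll→Alder→Juniper→Spruce: 10+8+14+24+26+7 = 89
Spruce→Larch→Fern→Knoll→Juniper→Alder→Spruce: 10+8+14+9+26+19 = 86
Spruce→Larch→Fern→Juniper→Alder→Knoll→Spruce: 10+8+11+26+24+16 = 95
Spruce→Larch→Fern→Juniper→Knoll→Alder→Spruce: 10+8+11+9+24+19 = 81
Spruce→Larch→Knoll→Alder→Fern→Juniper→Spruce: 10+6+24+33+11+7 = 91
Spruce→Larch→Knoll→Alder→Juniper→Fern→Spruce: 10+6+24+26+11+18 = 95
… (46 more)
Spruce→Alder→Knoll→Larch→Fern→Juniper→Spruce: 19+24+6+8+11+7 = 75  ← best
The minimum is 75.
One optimal route: Spruce → Alder → Knoll → Larch → Fern → Juniper → Spruce (or its reverse).

Shortest round trip = 75.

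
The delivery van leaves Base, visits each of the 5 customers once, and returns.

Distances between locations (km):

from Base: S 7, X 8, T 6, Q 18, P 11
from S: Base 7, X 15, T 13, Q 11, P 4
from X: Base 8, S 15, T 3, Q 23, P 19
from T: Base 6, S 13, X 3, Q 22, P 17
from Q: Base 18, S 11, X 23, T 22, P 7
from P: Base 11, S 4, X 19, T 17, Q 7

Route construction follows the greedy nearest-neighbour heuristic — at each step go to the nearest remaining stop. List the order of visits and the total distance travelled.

At Base the remaining stops are T 6, S 7, X 8, P 11, Q 18; go to T.
At T the remaining stops are X 3, S 13, P 17, Q 22; go to X.
At X the remaining stops are S 15, P 19, Q 23; go to S.
At S the remaining stops are P 4, Q 11; go to P.
At P the remaining stops are Q 7; go to Q.
Return Q→Base: 18.
Total = 6 + 3 + 15 + 4 + 7 + 18 = 53.

Nearest-neighbour total = 53 km; route Base → T → X → S → P → Q → Base.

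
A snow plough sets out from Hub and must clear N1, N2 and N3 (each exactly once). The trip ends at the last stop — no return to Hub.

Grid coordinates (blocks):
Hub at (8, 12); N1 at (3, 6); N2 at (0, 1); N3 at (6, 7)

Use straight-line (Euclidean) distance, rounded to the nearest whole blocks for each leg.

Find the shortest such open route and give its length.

There are 3! = 6 possible orderings.
Hub - N1 - N2 - N3: 8+6+8 = 22
Hub - N1 - N3 - N2: 8+3+8 = 19
Hub - N2 - N1 - N3: 14+6+3 = 23
Hub - N2 - N3 - N1: 14+8+3 = 25
Hub - N3 - N1 - N2: 5+3+6 = 14
Hub - N3 - N2 - N1: 5+8+6 = 19
The minimum is 14.
One shortest path: Hub → N3 → N1 → N2.

14 blocks — the minimum one-way total.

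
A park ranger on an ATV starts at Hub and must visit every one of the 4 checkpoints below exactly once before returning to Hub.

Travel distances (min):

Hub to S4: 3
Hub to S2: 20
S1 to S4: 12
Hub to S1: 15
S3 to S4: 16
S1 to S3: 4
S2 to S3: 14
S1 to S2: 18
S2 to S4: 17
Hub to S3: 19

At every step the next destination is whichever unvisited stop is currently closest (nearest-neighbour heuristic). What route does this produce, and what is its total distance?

At Hub the remaining stops are S4 3, S1 15, S3 19, S2 20; go to S4.
At S4 the remaining stops are S1 12, S3 16, S2 17; go to S1.
At S1 the remaining stops are S3 4, S2 18; go to S3.
At S3 the remaining stops are S2 14; go to S2.
Return S2→Hub: 20.
Total = 3 + 12 + 4 + 14 + 20 = 53.

53 min along Hub → S4 → S1 → S3 → S2 → Hub.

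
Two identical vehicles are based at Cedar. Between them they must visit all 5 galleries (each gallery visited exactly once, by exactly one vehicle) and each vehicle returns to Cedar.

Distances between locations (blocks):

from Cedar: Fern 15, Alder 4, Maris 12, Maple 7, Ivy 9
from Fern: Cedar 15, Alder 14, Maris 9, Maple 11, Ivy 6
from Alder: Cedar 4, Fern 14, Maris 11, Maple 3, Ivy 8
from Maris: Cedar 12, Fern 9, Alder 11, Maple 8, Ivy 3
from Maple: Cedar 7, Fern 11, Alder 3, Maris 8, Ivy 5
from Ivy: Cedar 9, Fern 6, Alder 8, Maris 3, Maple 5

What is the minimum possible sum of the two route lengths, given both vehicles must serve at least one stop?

Check every non-empty split of the stops between the two vehicles; for each half take its own optimal tour:
  {Fern} + {Alder, Maris, Maple, Ivy}: 30 + 27 = 57
  {Alder} + {Fern, Maris, Maple, Ivy}: 8 + 39 = 47
  {Fern, Alder} + {Maris, Maple, Ivy}: 33 + 27 = 60
  {Maris} + {Fern, Alder, Maple, Ivy}: 24 + 33 = 57
  {Fern, Maris} + {Alder, Maple, Ivy}: 36 + 21 = 57
  {Alder, Maris} + {Fern, Maple, Ivy}: 27 + 33 = 60
  … (15 splits in total)
Best: vehicle 1 Cedar → Alder → Cedar = 8; vehicle 2 Cedar → Fern → Maris → Ivy → Maple → Cedar = 39; combined 47.

47 blocks — the smallest possible combined total.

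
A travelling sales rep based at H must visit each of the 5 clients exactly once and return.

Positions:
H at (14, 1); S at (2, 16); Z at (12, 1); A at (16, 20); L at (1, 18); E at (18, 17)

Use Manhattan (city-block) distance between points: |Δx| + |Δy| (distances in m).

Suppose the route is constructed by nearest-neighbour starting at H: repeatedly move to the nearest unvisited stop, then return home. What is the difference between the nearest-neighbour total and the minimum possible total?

4 m longer than the optimal tour.

From H: Z=2, E=20, A=21, S=27, L=30 → choose Z (2).
From Z: E=22, A=23, S=25, L=28 → choose E (22).
From E: A=5, S=17, L=18 → choose A (5).
From A: L=17, S=18 → choose L (17).
From L: S=3 → choose S (3).
NN route H → Z → E → A → L → S → H costs 76.
Optimal: H → Z → S → L → A → E → H costs 72 (by enumerating all 60 distinct tours).
Excess = 76 − 72 = 4.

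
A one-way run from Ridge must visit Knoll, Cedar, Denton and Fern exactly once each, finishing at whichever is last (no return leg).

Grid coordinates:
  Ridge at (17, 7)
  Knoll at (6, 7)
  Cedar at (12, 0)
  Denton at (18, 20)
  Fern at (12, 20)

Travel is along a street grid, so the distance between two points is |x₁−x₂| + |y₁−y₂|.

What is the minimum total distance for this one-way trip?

There are 4! = 24 possible orderings.
Ridge - Knoll - Cedar - Denton - Fern: 11+13+26+6 = 56
Ridge - Knoll - Cedar - Fern - Denton: 11+13+20+6 = 50
Ridge - Knoll - Denton - Cedar - Fern: 11+25+26+20 = 82
Ridge - Knoll - Denton - Fern - Cedar: 11+25+6+20 = 62
Ridge - Knoll - Fern - Cedar - Denton: 11+19+20+26 = 76
Ridge - Knoll - Fern - Denton - Cedar: 11+19+6+26 = 62
Ridge - Cedar - Knoll - Denton - Fern: 12+13+25+6 = 56
Ridge - Cedar - Knoll - Fern - Denton: 12+13+19+6 = 50
Ridge - Cedar - Denton - Knoll - Fern: 12+26+25+19 = 82
Ridge - Cedar - Denton - Fern - Knoll: 12+26+6+19 = 63
Ridge - Cedar - Fern - Knoll - Denton: 12+20+19+25 = 76
Ridge - Cedar - Fern - Denton - Knoll: 12+20+6+25 = 63
Ridge - Denton - Knoll - Cedar - Fern: 14+25+13+20 = 72
Ridge - Denton - Knoll - Fern - Cedar: 14+25+19+20 = 78
… (10 more)
The minimum is 50.
One shortest path: Ridge → Knoll → Cedar → Fern → Denton.

Shortest open route: 50.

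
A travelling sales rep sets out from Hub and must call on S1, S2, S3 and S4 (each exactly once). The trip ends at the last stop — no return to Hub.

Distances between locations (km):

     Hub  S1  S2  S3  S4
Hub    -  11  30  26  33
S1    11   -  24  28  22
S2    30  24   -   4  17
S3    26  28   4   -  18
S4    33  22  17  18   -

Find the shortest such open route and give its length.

Minimum one-way distance = 54 km.

There are 4! = 24 possible orderings.
Hub → S1 → S2 → S3 → S4: 11+24+4+18 = 57
Hub → S1 → S2 → S4 → S3: 11+24+17+18 = 70
Hub → S1 → S3 → S2 → S4: 11+28+4+17 = 60
Hub → S1 → S3 → S4 → S2: 11+28+18+17 = 74
Hub → S1 → S4 → S2 → S3: 11+22+17+4 = 54
Hub → S1 → S4 → S3 → S2: 11+22+18+4 = 55
Hub → S2 → S1 → S3 → S4: 30+24+28+18 = 100
Hub → S2 → S1 → S4 → S3: 30+24+22+18 = 94
Hub → S2 → S3 → S1 → S4: 30+4+28+22 = 84
Hub → S2 → S3 → S4 → S1: 30+4+18+22 = 74
Hub → S2 → S4 → S1 → S3: 30+17+22+28 = 97
Hub → S2 → S4 → S3 → S1: 30+17+18+28 = 93
Hub → S3 → S1 → S2 → S4: 26+28+24+17 = 95
Hub → S3 → S1 → S4 → S2: 26+28+22+17 = 93
… (10 more)
The minimum is 54.
One shortest path: Hub → S1 → S4 → S2 → S3.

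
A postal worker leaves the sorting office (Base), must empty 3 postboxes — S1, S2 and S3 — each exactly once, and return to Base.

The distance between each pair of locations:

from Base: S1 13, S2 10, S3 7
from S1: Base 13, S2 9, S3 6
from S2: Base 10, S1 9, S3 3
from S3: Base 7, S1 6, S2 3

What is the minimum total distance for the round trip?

Shortest round trip = 32.

With 3 stops there are 3!/2 = 3 distinct round trips (a route and its reverse cost the same).
Base - S1 - S2 - S3 - Base: 13+9+3+7 = 32
Base - S1 - S3 - S2 - Base: 13+6+3+10 = 32
Base - S2 - S1 - S3 - Base: 10+9+6+7 = 32
The minimum is 32.
One optimal route: Base → S1 → S2 → S3 → Base (or its reverse).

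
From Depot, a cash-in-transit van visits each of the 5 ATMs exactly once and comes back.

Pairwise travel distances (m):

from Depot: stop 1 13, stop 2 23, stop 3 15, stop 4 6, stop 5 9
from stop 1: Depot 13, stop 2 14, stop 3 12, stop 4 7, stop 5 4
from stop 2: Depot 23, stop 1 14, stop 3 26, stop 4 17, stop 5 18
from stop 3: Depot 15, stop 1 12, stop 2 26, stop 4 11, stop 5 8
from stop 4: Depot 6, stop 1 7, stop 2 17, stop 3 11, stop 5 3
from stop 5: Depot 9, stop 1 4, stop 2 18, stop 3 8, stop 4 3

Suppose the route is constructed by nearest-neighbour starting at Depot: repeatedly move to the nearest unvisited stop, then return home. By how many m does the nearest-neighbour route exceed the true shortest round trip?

The nearest-neighbour route is 10 m longer than optimal.

From Depot: stop 4=6, stop 5=9, stop 1=13, stop 3=15, stop 2=23 → choose stop 4 (6).
From stop 4: stop 5=3, stop 1=7, stop 3=11, stop 2=17 → choose stop 5 (3).
From stop 5: stop 1=4, stop 3=8, stop 2=18 → choose stop 1 (4).
From stop 1: stop 3=12, stop 2=14 → choose stop 3 (12).
From stop 3: stop 2=26 → choose stop 2 (26).
NN route Depot → stop 4 → stop 5 → stop 1 → stop 3 → stop 2 → Depot costs 74.
Optimal: Depot → stop 3 → stop 5 → stop 1 → stop 2 → stop 4 → Depot costs 64 (by enumerating all 60 distinct tours).
Excess = 74 − 64 = 10.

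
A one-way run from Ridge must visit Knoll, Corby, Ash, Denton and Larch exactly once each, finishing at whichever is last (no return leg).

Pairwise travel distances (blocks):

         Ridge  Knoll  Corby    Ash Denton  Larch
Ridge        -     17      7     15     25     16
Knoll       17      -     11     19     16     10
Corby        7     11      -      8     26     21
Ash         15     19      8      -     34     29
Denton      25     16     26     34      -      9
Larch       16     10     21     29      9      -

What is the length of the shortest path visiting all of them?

There are 5! = 120 possible orderings.
Ridge→Knoll→Corby→Ash→Denton→Larch: 17+11+8+34+9 = 79
Ridge→Knoll→Corby→Ash→Larch→Denton: 17+11+8+29+9 = 74
Ridge→Knoll→Corby→Denton→Ash→Larch: 17+11+26+34+29 = 117
Ridge→Knoll→Corby→Denton→Larch→Ash: 17+11+26+9+29 = 92
Ridge→Knoll→Corby→Larch→Ash→Denton: 17+11+21+29+34 = 112
Ridge→Knoll→Corby→Larch→Denton→Ash: 17+11+21+9+34 = 92
Ridge→Knoll→Ash→Corby→Denton→Larch: 17+19+8+26+9 = 79
Ridge→Knoll→Ash→Corby→Larch→Denton: 17+19+8+21+9 = 74
Ridge→Knoll→Ash→Denton→Corby→Larch: 17+19+34+26+21 = 117
Ridge→Knoll→Ash→Denton→Larch→Corby: 17+19+34+9+21 = 100
Ridge→Knoll→Ash→Larch→Corby→Denton: 17+19+29+21+26 = 112
Ridge→Knoll→Ash→Larch→Denton→Corby: 17+19+29+9+26 = 100
Ridge→Knoll→Denton→Corby→Ash→Larch: 17+16+26+8+29 = 96
Ridge→Knoll→Denton→Corby→Larch→Ash: 17+16+26+21+29 = 109
… (106 more)
Ridge→Corby→Ash→Knoll→Larch→Denton: 7+8+19+10+9 = 53  ← best
The minimum is 53.
One shortest path: Ridge → Corby → Ash → Knoll → Larch → Denton.

Minimum one-way distance = 53 blocks.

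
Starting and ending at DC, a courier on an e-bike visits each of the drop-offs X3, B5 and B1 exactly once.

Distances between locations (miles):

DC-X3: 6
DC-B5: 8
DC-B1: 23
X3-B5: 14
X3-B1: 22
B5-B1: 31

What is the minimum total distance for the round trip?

67 miles — the shortest possible round trip.

There are 3 distinct closed tours to check (reversals are equivalent).
DC - X3 - B5 - B1 - DC: 6+14+31+23 = 74
DC - X3 - B1 - B5 - DC: 6+22+31+8 = 67
DC - B5 - X3 - B1 - DC: 8+14+22+23 = 67
The minimum is 67.
One optimal route: DC → X3 → B1 → B5 → DC (or its reverse).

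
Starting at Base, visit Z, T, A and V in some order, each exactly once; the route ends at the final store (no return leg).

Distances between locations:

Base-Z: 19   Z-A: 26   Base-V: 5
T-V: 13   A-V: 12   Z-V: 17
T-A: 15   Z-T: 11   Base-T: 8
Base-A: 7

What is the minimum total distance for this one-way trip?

There are 4! = 24 possible orderings.
Base - Z - T - A - V: 19+11+15+12 = 57
Base - Z - T - V - A: 19+11+13+12 = 55
Base - Z - A - T - V: 19+26+15+13 = 73
Base - Z - A - V - T: 19+26+12+13 = 70
Base - Z - V - T - A: 19+17+13+15 = 64
Base - Z - V - A - T: 19+17+12+15 = 63
Base - T - Z - A - V: 8+11+26+12 = 57
Base - T - Z - V - A: 8+11+17+12 = 48
Base - T - A - Z - V: 8+15+26+17 = 66
Base - T - A - V - Z: 8+15+12+17 = 52
Base - T - V - Z - A: 8+13+17+26 = 64
Base - T - V - A - Z: 8+13+12+26 = 59
Base - A - Z - T - V: 7+26+11+13 = 57
Base - A - Z - V - T: 7+26+17+13 = 63
… (10 more)
Base - A - V - T - Z: 7+12+13+11 = 43  ← best
The minimum is 43.
One shortest path: Base → A → V → T → Z.

Minimum one-way distance = 43.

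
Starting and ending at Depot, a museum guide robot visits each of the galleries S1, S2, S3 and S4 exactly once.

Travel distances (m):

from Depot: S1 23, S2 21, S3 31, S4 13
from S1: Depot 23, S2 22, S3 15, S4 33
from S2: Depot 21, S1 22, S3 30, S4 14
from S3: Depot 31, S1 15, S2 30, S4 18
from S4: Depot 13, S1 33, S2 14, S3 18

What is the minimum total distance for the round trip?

Minimum total distance: 89 m.

With 4 stops there are 4!/2 = 12 distinct round trips (a route and its reverse cost the same).
Depot→S1→S2→S3→S4→Depot: 23+22+30+18+13 = 106
Depot→S1→S2→S4→S3→Depot: 23+22+14+18+31 = 108
Depot→S1→S3→S2→S4→Depot: 23+15+30+14+13 = 95
Depot→S1→S3→S4→S2→Depot: 23+15+18+14+21 = 91
Depot→S1→S4→S2→S3→Depot: 23+33+14+30+31 = 131
Depot→S1→S4→S3→S2→Depot: 23+33+18+30+21 = 125
Depot→S2→S1→S3→S4→Depot: 21+22+15+18+13 = 89
Depot→S2→S1→S4→S3→Depot: 21+22+33+18+31 = 125
Depot→S2→S3→S1→S4→Depot: 21+30+15+33+13 = 112
Depot→S2→S4→S1→S3→Depot: 21+14+33+15+31 = 114
Depot→S3→S1→S2→S4→Depot: 31+15+22+14+13 = 95
Depot→S3→S2→S1→S4→Depot: 31+30+22+33+13 = 129
The minimum is 89.
One optimal route: Depot → S2 → S1 → S3 → S4 → Depot (or its reverse).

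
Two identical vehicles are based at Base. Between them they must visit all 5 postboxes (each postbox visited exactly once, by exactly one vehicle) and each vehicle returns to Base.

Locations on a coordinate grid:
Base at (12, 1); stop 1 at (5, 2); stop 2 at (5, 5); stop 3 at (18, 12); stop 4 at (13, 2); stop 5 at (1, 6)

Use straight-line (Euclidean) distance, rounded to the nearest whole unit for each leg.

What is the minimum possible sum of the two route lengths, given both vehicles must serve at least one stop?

There are 2^4 − 1 = 15 ways to divide the 5 stops into two non-empty groups. For each, the best each vehicle can do is its own shortest tour through its group:
  {stop 1} + {stop 2, stop 3, stop 4, stop 5}: 14 + 42 = 56
  {stop 2} + {stop 1, stop 3, stop 4, stop 5}: 16 + 43 = 59
  {stop 1, stop 2} + {stop 3, stop 4, stop 5}: 18 + 42 = 60
  {stop 3} + {stop 1, stop 2, stop 4, stop 5}: 26 + 27 = 53
  {stop 1, stop 3} + {stop 2, stop 4, stop 5}: 36 + 26 = 62
  {stop 2, stop 3} + {stop 1, stop 4, stop 5}: 36 + 27 = 63
  … (15 splits in total)
  {stop 4} + {stop 1, stop 2, stop 3, stop 5}: 2 + 45 = 47  ← best
Best: vehicle 1 Base → stop 4 → Base = 2; vehicle 2 Base → stop 1 → stop 2 → stop 5 → stop 3 → Base = 45; combined 47.

Minimum combined distance: 47.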